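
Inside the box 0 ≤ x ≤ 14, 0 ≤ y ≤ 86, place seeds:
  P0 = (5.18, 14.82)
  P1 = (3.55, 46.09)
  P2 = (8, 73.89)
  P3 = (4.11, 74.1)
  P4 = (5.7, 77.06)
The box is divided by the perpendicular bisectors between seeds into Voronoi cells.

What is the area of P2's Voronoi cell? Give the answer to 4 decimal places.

1. box [0,14]×[0,86]: [(0, 0) (14, 0) (14, 86) (0, 86)]
2. ⊥bis P2·P0 via (6.59,44.355): [(0, 44.6696) (14, 44.0012) (14, 86) (0, 86)]  |A|=583.304
3. ⊥bis P2·P1 via (5.775,59.99): [(0, 60.9144) (14, 58.6734) (14, 86) (0, 86)]  |A|=366.8852
4. ⊥bis P2·P3 via (6.055,73.995): [(5.303, 60.0656) (14, 58.6734) (14, 86) (6.7031, 86)]  |A|=213.4501
5. ⊥bis P2·P4 via (6.85,75.475): [(6.1057, 74.935) (5.303, 60.0656) (14, 58.6734) (14, 80.6627)]  |A|=152.0129
6. canonical 4-gon: [(6.1057, 74.935) (5.303, 60.0656) (14, 58.6734) (14, 80.6627)]
7. shoelace: 152.0129

Area of P2's cell: 152.0129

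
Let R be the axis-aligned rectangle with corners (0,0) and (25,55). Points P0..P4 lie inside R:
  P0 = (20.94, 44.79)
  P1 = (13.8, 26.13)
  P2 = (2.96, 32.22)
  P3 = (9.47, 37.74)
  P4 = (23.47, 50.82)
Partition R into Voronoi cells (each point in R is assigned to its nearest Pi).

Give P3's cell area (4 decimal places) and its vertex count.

Area of P3's cell: 261.7049 (6 vertices)

1. box [0,25]×[0,55]: [(0, 0) (25, 0) (25, 55) (0, 55)]
2. ⊥bis P3·P0 via (15.205,41.265): [(0, 0) (25, 0) (25, 25.329) (6.7628, 55) (0, 55)]  |A|=1104.4426
3. ⊥bis P3·P1 via (11.635,31.935): [(0, 27.5957) (19.2045, 34.7581) (6.7628, 55) (0, 55)]  |A|=331.589
4. ⊥bis P3·P2 via (6.215,34.98): [(0, 42.3096) (9.4788, 31.1308) (19.2045, 34.7581) (6.7628, 55) (0, 55)]  |A|=261.8536
5. ⊥bis P3·P4 via (16.47,44.28): [(0, 42.3096) (9.4788, 31.1308) (19.2045, 34.7581) (7.3558, 54.0353) (6.4545, 55) (0, 55)]  |A|=261.7049
6. canonical 6-gon: [(0, 42.3096) (9.4788, 31.1308) (19.2045, 34.7581) (7.3558, 54.0353) (6.4545, 55) (0, 55)]
7. shoelace: 261.7049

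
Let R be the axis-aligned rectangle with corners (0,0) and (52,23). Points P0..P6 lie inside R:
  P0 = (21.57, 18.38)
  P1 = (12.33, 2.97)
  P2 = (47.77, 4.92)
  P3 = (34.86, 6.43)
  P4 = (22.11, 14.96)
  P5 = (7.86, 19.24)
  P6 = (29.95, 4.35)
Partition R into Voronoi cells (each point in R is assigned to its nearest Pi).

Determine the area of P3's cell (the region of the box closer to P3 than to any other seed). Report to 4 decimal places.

Area of P3's cell: 214.4338

1. box [0,52]×[0,23]: [(0, 0) (52, 0) (52, 23) (0, 23)]
2. ⊥bis P3·P0 via (28.215,12.405): [(17.0608, 0) (52, 0) (52, 23) (37.7417, 23)]  |A|=565.7713
3. ⊥bis P3·P1 via (23.595,4.7): [(23.2583, 6.8925) (24.3168, 0) (52, 0) (52, 23) (37.7417, 23)]  |A|=540.7653
4. ⊥bis P3·P2 via (41.315,5.675): [(23.2583, 6.8925) (24.3168, 0) (40.6512, 0) (43.3414, 23) (37.7417, 23)]  |A|=310.6805
5. ⊥bis P3·P4 via (28.485,10.695): [(33.7394, 18.5488) (23.7591, 3.6312) (24.3168, 0) (40.6512, 0) (43.3414, 23) (37.7417, 23)]  |A|=290.6703
6. ⊥bis P3·P5 via (21.36,12.835): [(33.7394, 18.5488) (23.7591, 3.6312) (24.3168, 0) (40.6512, 0) (43.3414, 23) (37.7417, 23)]  |A|=290.6703
7. ⊥bis P3·P6 via (32.405,5.39): [(33.7394, 18.5488) (29.5092, 12.2258) (34.6883, 0) (40.6512, 0) (43.3414, 23) (37.7417, 23)]  |A|=214.4338
8. canonical 6-gon: [(33.7394, 18.5488) (29.5092, 12.2258) (34.6883, 0) (40.6512, 0) (43.3414, 23) (37.7417, 23)]
9. shoelace: 214.4338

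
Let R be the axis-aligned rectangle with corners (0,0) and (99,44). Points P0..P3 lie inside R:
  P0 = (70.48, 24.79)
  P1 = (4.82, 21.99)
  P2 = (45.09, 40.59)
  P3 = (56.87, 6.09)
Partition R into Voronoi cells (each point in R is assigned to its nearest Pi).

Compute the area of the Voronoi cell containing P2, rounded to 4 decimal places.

Area of P2's cell: 787.0507

1. box [0,99]×[0,44]: [(0, 0) (99, 0) (99, 44) (0, 44)]
2. ⊥bis P2·P0 via (57.785,32.69): [(0, 0) (37.4423, 0) (64.8231, 44) (0, 44)]  |A|=2249.8386
3. ⊥bis P2·P1 via (24.955,31.29): [(38.5702, 1.8125) (64.8231, 44) (19.0845, 44)]  |A|=964.8004
4. ⊥bis P2·P3 via (50.98,23.34): [(31.672, 16.7473) (52.2328, 23.7678) (64.8231, 44) (19.0845, 44)]  |A|=787.0507
5. canonical 4-gon: [(31.672, 16.7473) (52.2328, 23.7678) (64.8231, 44) (19.0845, 44)]
6. shoelace: 787.0507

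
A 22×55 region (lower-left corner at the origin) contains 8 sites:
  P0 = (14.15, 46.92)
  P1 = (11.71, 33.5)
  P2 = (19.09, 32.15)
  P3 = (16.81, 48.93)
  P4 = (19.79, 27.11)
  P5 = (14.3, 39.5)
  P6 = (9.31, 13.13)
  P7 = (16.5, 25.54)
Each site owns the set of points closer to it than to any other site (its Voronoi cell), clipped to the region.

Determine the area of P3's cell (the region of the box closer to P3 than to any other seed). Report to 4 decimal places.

Area of P3's cell: 88.3178

1. box [0,22]×[0,55]: [(0, 0) (22, 0) (22, 55) (0, 55)]
2. ⊥bis P3·P0 via (15.48,47.925): [(22, 39.2965) (22, 55) (10.1339, 55)]  |A|=93.1698
3. ⊥bis P3·P1 via (14.26,41.215): [(22, 39.2965) (22, 55) (10.1339, 55)]  |A|=93.1698
4. ⊥bis P3·P2 via (17.95,40.54): [(20.7708, 40.9233) (22, 41.0903) (22, 55) (10.1339, 55)]  |A|=92.0673
5. ⊥bis P3·P4 via (18.3,38.02): [(20.7708, 40.9233) (22, 41.0903) (22, 55) (10.1339, 55)]  |A|=92.0673
6. ⊥bis P3·P5 via (15.555,44.215): [(18.9703, 43.3059) (22, 42.4995) (22, 55) (10.1339, 55)]  |A|=88.3178
7. ⊥bis P3·P6 via (13.06,31.03): [(18.9703, 43.3059) (22, 42.4995) (22, 55) (10.1339, 55)]  |A|=88.3178
8. ⊥bis P3·P7 via (16.655,37.235): [(18.9703, 43.3059) (22, 42.4995) (22, 55) (10.1339, 55)]  |A|=88.3178
9. canonical 4-gon: [(18.9703, 43.3059) (22, 42.4995) (22, 55) (10.1339, 55)]
10. shoelace: 88.3178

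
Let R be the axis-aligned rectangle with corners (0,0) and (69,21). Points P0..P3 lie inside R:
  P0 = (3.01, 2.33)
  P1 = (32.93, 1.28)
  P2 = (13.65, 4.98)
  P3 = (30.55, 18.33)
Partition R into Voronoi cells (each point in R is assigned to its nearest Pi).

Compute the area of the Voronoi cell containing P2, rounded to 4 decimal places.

Area of P2's cell: 306.3147

1. box [0,69]×[0,21]: [(0, 0) (69, 0) (69, 21) (0, 21)]
2. ⊥bis P2·P0 via (8.33,3.655): [(9.2403, 0) (69, 0) (69, 21) (4.0101, 21)]  |A|=1309.8712
3. ⊥bis P2·P1 via (23.29,3.13): [(9.2403, 0) (22.6893, 0) (26.7194, 21) (4.0101, 21)]  |A|=379.6629
4. ⊥bis P2·P3 via (22.1,11.655): [(9.2403, 0) (22.6893, 0) (24.3737, 8.7767) (14.718, 21) (4.0101, 21)]  |A|=306.3147
5. canonical 5-gon: [(9.2403, 0) (22.6893, 0) (24.3737, 8.7767) (14.718, 21) (4.0101, 21)]
6. shoelace: 306.3147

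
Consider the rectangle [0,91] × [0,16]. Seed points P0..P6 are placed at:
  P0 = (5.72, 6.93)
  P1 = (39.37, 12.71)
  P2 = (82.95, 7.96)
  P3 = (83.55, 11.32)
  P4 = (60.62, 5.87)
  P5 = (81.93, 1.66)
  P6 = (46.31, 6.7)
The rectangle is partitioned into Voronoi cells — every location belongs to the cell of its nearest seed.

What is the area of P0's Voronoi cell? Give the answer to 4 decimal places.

1. box [0,91]×[0,16]: [(0, 0) (91, 0) (91, 16) (0, 16)]
2. ⊥bis P0·P1 via (22.545,9.82): [(0, 0) (24.2318, 0) (21.4835, 16) (0, 16)]  |A|=365.7219
3. ⊥bis P0·P2 via (44.335,7.445): [(0, 0) (24.2318, 0) (21.4835, 16) (0, 16)]  |A|=365.7219
4. ⊥bis P0·P3 via (44.635,9.125): [(0, 0) (24.2318, 0) (21.4835, 16) (0, 16)]  |A|=365.7219
5. ⊥bis P0·P4 via (33.17,6.4): [(0, 0) (24.2318, 0) (21.4835, 16) (0, 16)]  |A|=365.7219
6. ⊥bis P0·P5 via (43.825,4.295): [(0, 0) (24.2318, 0) (21.4835, 16) (0, 16)]  |A|=365.7219
7. ⊥bis P0·P6 via (26.015,6.815): [(0, 0) (24.2318, 0) (21.4835, 16) (0, 16)]  |A|=365.7219
8. canonical 4-gon: [(0, 0) (24.2318, 0) (21.4835, 16) (0, 16)]
9. shoelace: 365.7219

Area of P0's cell: 365.7219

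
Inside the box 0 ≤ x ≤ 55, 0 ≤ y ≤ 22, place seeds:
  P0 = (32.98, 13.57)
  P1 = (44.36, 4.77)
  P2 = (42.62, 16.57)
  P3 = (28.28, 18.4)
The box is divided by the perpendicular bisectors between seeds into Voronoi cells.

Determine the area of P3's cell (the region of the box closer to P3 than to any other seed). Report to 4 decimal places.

1. box [0,55]×[0,22]: [(0, 0) (55, 0) (55, 22) (0, 22)]
2. ⊥bis P3·P0 via (30.63,15.985): [(0, 0) (14.2029, 0) (36.8114, 22) (0, 22)]  |A|=561.1566
3. ⊥bis P3·P1 via (36.32,11.585): [(0, 0) (14.2029, 0) (36.8114, 22) (0, 22)]  |A|=561.1566
4. ⊥bis P3·P2 via (35.45,17.485): [(0, 0) (14.2029, 0) (35.9149, 21.1276) (36.0262, 22) (0, 22)]  |A|=560.8141
5. canonical 5-gon: [(0, 0) (14.2029, 0) (35.9149, 21.1276) (36.0262, 22) (0, 22)]
6. shoelace: 560.8141

Area of P3's cell: 560.8141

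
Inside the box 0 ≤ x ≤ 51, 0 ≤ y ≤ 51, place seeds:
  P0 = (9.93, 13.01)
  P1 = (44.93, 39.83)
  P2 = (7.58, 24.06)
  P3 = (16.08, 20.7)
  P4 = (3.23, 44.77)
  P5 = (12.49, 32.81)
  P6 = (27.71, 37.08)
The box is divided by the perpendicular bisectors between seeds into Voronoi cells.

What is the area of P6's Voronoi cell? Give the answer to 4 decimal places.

Area of P6's cell: 478.5049

1. box [0,51]×[0,51]: [(0, 0) (51, 0) (51, 51) (0, 51)]
2. ⊥bis P6·P0 via (18.82,25.045): [(0, 38.9469) (51, 1.2743) (51, 51) (0, 51)]  |A|=1575.3581
3. ⊥bis P6·P1 via (36.32,38.455): [(0, 38.9469) (41.0885, 8.5958) (34.3166, 51) (0, 51)]  |A|=975.2054
4. ⊥bis P6·P2 via (17.645,30.57): [(23.4129, 21.6523) (41.0885, 8.5958) (34.3166, 51) (4.431, 51)]  |A|=769.0873
5. ⊥bis P6·P3 via (21.895,28.89): [(16.0452, 33.0434) (39.8877, 16.115) (34.3166, 51) (4.431, 51)]  |A|=637.0391
6. ⊥bis P6·P4 via (15.47,40.925): [(13.9915, 36.2185) (16.0452, 33.0434) (39.8877, 16.115) (34.3166, 51) (18.6349, 51)]  |A|=532.0616
7. ⊥bis P6·P5 via (20.1,34.945): [(17.0295, 45.8895) (21.7748, 28.9753) (39.8877, 16.115) (34.3166, 51) (18.6349, 51)]  |A|=478.5049
8. canonical 5-gon: [(17.0295, 45.8895) (21.7748, 28.9753) (39.8877, 16.115) (34.3166, 51) (18.6349, 51)]
9. shoelace: 478.5049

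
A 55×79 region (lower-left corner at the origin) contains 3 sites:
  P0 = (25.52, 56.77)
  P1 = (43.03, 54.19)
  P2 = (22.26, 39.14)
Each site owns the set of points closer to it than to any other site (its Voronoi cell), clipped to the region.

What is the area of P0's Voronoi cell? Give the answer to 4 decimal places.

Area of P0's cell: 1055.6275

1. box [0,55]×[0,79]: [(0, 0) (55, 0) (55, 79) (0, 79)]
2. ⊥bis P0·P1 via (34.275,55.48): [(0, 0) (26.1003, 0) (37.7405, 79) (0, 79)]  |A|=2521.7145
3. ⊥bis P0·P2 via (23.89,47.955): [(0, 52.3725) (32.9202, 46.2852) (37.7405, 79) (0, 79)]  |A|=1055.6275
4. canonical 4-gon: [(0, 52.3725) (32.9202, 46.2852) (37.7405, 79) (0, 79)]
5. shoelace: 1055.6275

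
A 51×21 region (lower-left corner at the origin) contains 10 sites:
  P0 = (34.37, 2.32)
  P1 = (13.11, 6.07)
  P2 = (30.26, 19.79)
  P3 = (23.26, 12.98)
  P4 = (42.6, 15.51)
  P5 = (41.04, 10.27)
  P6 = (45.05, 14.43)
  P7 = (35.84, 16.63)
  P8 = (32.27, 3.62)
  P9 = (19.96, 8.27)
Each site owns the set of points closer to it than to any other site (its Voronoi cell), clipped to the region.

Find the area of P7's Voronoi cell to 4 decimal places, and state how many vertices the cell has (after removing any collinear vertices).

1. box [0,51]×[0,21]: [(0, 0) (51, 0) (51, 21) (0, 21)]
2. ⊥bis P7·P0 via (35.105,9.475): [(0, 13.0812) (51, 7.8422) (51, 21) (0, 21)]  |A|=537.4545
3. ⊥bis P7·P1 via (24.475,11.35): [(24.857, 10.5277) (51, 7.8422) (51, 21) (19.9918, 21)]  |A|=334.3557
4. ⊥bis P7·P2 via (33.05,18.21): [(28.4882, 10.1547) (51, 7.8422) (51, 21) (34.63, 21)]  |A|=236.8716
5. ⊥bis P7·P3 via (29.55,14.805): [(30.0825, 12.9698) (30.9733, 9.8994) (51, 7.8422) (51, 21) (34.63, 21)]  |A|=233.1702
6. ⊥bis P7·P4 via (39.22,16.07): [(30.0825, 12.9698) (30.9733, 9.8994) (38.0768, 9.1697) (40.0368, 21) (34.63, 21)]  |A|=83.3006
7. ⊥bis P7·P5 via (38.44,13.45): [(30.0825, 12.9698) (30.9733, 9.8994) (33.7487, 9.6143) (38.8401, 13.7771) (40.0368, 21) (34.63, 21)]  |A|=73.1602
8. ⊥bis P7·P6 via (40.445,15.53): [(30.0825, 12.9698) (30.9733, 9.8994) (33.7487, 9.6143) (38.8401, 13.7771) (40.0368, 21) (34.63, 21)]  |A|=73.1602
9. ⊥bis P7·P8 via (34.055,10.125): [(30.0825, 12.9698) (30.6356, 11.0633) (34.2933, 10.0596) (38.8401, 13.7771) (40.0368, 21) (34.63, 21)]  |A|=70.5057
10. ⊥bis P7·P9 via (27.9,12.45): [(30.0825, 12.9698) (30.6356, 11.0633) (34.2933, 10.0596) (38.8401, 13.7771) (40.0368, 21) (34.63, 21)]  |A|=70.5057
11. canonical 6-gon: [(30.0825, 12.9698) (30.6356, 11.0633) (34.2933, 10.0596) (38.8401, 13.7771) (40.0368, 21) (34.63, 21)]
12. shoelace: 70.5057

Area of P7's cell: 70.5057 (6 vertices)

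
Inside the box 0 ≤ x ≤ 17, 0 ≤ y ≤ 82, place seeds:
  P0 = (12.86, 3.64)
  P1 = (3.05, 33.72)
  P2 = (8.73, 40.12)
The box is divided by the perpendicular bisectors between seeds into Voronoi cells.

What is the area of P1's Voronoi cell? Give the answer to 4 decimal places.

1. box [0,17]×[0,82]: [(0, 0) (17, 0) (17, 82) (0, 82)]
2. ⊥bis P1·P0 via (7.955,18.68): [(0, 16.0856) (17, 21.6298) (17, 82) (0, 82)]  |A|=1073.4184
3. ⊥bis P1·P2 via (5.89,36.92): [(0, 42.1474) (0, 16.0856) (17, 21.6298) (17, 27.0599)]  |A|=267.68
4. canonical 4-gon: [(0, 42.1474) (0, 16.0856) (17, 21.6298) (17, 27.0599)]
5. shoelace: 267.68

Area of P1's cell: 267.6800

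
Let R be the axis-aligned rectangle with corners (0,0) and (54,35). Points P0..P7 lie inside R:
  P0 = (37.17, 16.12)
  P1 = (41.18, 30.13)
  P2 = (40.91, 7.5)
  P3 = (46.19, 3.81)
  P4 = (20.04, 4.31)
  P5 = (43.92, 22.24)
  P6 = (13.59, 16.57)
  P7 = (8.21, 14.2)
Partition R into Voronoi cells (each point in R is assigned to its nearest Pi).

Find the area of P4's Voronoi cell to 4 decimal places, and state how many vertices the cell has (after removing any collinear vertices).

Area of P4's cell: 230.1264 (5 vertices)

1. box [0,54]×[0,35]: [(0, 0) (54, 0) (54, 35) (0, 35)]
2. ⊥bis P4·P0 via (28.605,10.215): [(0, 0) (35.6476, 0) (11.5174, 35) (0, 35)]  |A|=825.3866
3. ⊥bis P4·P1 via (30.61,17.22): [(0, 0) (35.6476, 0) (14.9176, 30.068) (8.8938, 35) (0, 35)]  |A|=818.917
4. ⊥bis P4·P2 via (30.475,5.905): [(0, 0) (31.3776, 0) (30.1612, 7.9577) (14.9176, 30.068) (8.8938, 35) (0, 35)]  |A|=801.9274
5. ⊥bis P4·P3 via (33.115,4.06): [(0, 0) (31.3776, 0) (30.1612, 7.9577) (14.9176, 30.068) (8.8938, 35) (0, 35)]  |A|=801.9274
6. ⊥bis P4·P5 via (31.98,13.275): [(0, 0) (31.3776, 0) (30.1612, 7.9577) (14.9176, 30.068) (8.8938, 35) (0, 35)]  |A|=801.9274
7. ⊥bis P4·P6 via (16.815,10.44): [(0, 1.5936) (0, 0) (31.3776, 0) (30.1612, 7.9577) (25.353, 14.9319)]  |A|=269.3541
8. ⊥bis P4·P7 via (14.125,9.255): [(13.7814, 8.844) (6.3877, 0) (31.3776, 0) (30.1612, 7.9577) (25.353, 14.9319)]  |A|=230.1264
9. canonical 5-gon: [(13.7814, 8.844) (6.3877, 0) (31.3776, 0) (30.1612, 7.9577) (25.353, 14.9319)]
10. shoelace: 230.1264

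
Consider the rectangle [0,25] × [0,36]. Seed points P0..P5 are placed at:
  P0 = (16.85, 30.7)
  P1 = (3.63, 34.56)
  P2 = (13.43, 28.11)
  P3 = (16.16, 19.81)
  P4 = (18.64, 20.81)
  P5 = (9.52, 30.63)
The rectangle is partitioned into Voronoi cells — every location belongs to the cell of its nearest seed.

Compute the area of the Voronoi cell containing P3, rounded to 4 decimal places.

Area of P3's cell: 455.7418

1. box [0,25]×[0,36]: [(0, 0) (25, 0) (25, 36) (0, 36)]
2. ⊥bis P3·P0 via (16.505,25.255): [(0, 26.3008) (0, 0) (25, 0) (25, 24.7167)]  |A|=637.719
3. ⊥bis P3·P1 via (9.895,27.185): [(8.2395, 25.7787) (0, 18.7793) (0, 0) (25, 0) (25, 24.7167)]  |A|=606.7322
4. ⊥bis P3·P2 via (14.795,23.96): [(18.3724, 25.1367) (0.604, 19.2923) (0, 18.7793) (0, 0) (25, 0) (25, 24.7167)]  |A|=571.4182
5. ⊥bis P3·P4 via (17.4,20.31): [(15.7955, 24.2891) (0.604, 19.2923) (0, 18.7793) (0, 0) (25, 0) (25, 1.462)]  |A|=461.0446
6. ⊥bis P3·P5 via (12.84,25.22): [(15.7955, 24.2891) (6.1571, 21.1189) (0, 17.3404) (0, 0) (25, 0) (25, 1.462)]  |A|=455.7418
7. canonical 6-gon: [(15.7955, 24.2891) (6.1571, 21.1189) (0, 17.3404) (0, 0) (25, 0) (25, 1.462)]
8. shoelace: 455.7418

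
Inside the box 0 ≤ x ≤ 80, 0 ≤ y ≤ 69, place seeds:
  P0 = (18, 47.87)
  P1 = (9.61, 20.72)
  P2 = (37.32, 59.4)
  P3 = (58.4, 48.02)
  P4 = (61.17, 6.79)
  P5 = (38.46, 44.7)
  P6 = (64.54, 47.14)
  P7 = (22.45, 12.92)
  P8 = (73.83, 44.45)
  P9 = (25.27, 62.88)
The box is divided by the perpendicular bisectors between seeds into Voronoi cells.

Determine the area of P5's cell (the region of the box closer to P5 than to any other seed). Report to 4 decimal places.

Area of P5's cell: 586.7791

1. box [0,80]×[0,69]: [(0, 0) (80, 0) (80, 69) (0, 69)]
2. ⊥bis P5·P0 via (28.23,46.285): [(21.0588, 0) (80, 0) (80, 69) (31.7494, 69)]  |A|=3698.1189
3. ⊥bis P5·P1 via (24.035,32.71): [(25.7981, 30.5888) (51.2234, 0) (80, 0) (80, 69) (31.7494, 69)]  |A|=3236.768
4. ⊥bis P5·P2 via (37.89,52.05): [(29.0166, 51.3619) (25.7981, 30.5888) (51.2234, 0) (80, 0) (80, 55.3157)]  |A|=2462.4055
5. ⊥bis P5·P3 via (48.43,46.36): [(47.3603, 52.7844) (29.0166, 51.3619) (25.7981, 30.5888) (51.2234, 0) (56.1489, 0)]  |A|=930.18
6. ⊥bis P5·P4 via (49.815,25.745): [(51.6767, 26.8603) (47.3603, 52.7844) (29.0166, 51.3619) (25.7981, 30.5888) (36.4694, 17.7503)]  |A|=661.859
7. ⊥bis P5·P6 via (51.5,45.92): [(51.6767, 26.8603) (47.3603, 52.7844) (29.0166, 51.3619) (25.7981, 30.5888) (36.4694, 17.7503)]  |A|=661.859
8. ⊥bis P5·P7 via (30.455,28.81): [(43.7505, 22.1121) (51.6767, 26.8603) (47.3603, 52.7844) (29.0166, 51.3619) (25.8796, 31.115)]  |A|=586.7791
9. ⊥bis P5·P8 via (56.145,44.575): [(43.7505, 22.1121) (51.6767, 26.8603) (47.3603, 52.7844) (29.0166, 51.3619) (25.8796, 31.115)]  |A|=586.7791
10. ⊥bis P5·P9 via (31.865,53.79): [(43.7505, 22.1121) (51.6767, 26.8603) (47.3603, 52.7844) (29.0166, 51.3619) (25.8796, 31.115)]  |A|=586.7791
11. canonical 5-gon: [(43.7505, 22.1121) (51.6767, 26.8603) (47.3603, 52.7844) (29.0166, 51.3619) (25.8796, 31.115)]
12. shoelace: 586.7791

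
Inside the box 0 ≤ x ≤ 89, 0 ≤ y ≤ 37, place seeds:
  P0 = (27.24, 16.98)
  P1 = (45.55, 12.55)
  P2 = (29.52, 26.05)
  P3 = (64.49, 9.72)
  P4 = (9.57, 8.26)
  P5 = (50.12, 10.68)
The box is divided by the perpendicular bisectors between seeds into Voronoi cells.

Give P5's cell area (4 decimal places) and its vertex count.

Area of P5's cell: 266.6669 (4 vertices)

1. box [0,89]×[0,37]: [(0, 0) (89, 0) (89, 37) (0, 37)]
2. ⊥bis P5·P0 via (38.68,13.83): [(34.8719, 0) (89, 0) (89, 37) (45.0599, 37)]  |A|=1814.2623
3. ⊥bis P5·P1 via (47.835,11.615): [(43.0823, 0) (89, 0) (89, 37) (58.2223, 37)]  |A|=1418.8658
4. ⊥bis P5·P2 via (39.82,18.365): [(43.0823, 0) (89, 0) (89, 37) (58.2223, 37)]  |A|=1418.8658
5. ⊥bis P5·P3 via (57.305,10.2): [(43.0823, 0) (56.6236, 0) (59.0954, 37) (58.2223, 37)]  |A|=266.6669
6. ⊥bis P5·P4 via (29.845,9.47): [(43.0823, 0) (56.6236, 0) (59.0954, 37) (58.2223, 37)]  |A|=266.6669
7. canonical 4-gon: [(43.0823, 0) (56.6236, 0) (59.0954, 37) (58.2223, 37)]
8. shoelace: 266.6669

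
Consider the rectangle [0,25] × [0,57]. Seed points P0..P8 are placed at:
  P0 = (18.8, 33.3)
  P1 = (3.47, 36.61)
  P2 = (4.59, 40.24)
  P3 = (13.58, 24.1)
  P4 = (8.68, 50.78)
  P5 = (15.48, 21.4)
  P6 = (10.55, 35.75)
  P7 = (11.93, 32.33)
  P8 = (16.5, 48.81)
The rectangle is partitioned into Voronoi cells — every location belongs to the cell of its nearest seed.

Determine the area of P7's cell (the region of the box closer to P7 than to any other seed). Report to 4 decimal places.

1. box [0,25]×[0,57]: [(0, 0) (25, 0) (25, 57) (0, 57)]
2. ⊥bis P7·P0 via (15.365,32.815): [(0, 0) (19.9983, 0) (11.9502, 57) (0, 57)]  |A|=910.5323
3. ⊥bis P7·P1 via (7.7,34.47): [(0, 19.2499) (0, 0) (19.9983, 0) (13.5099, 45.954)]  |A|=589.5317
4. ⊥bis P7·P2 via (8.26,36.285): [(8.9352, 36.9115) (0, 19.2499) (0, 0) (19.9983, 0) (14.1088, 41.7123)]  |A|=577.1219
5. ⊥bis P7·P3 via (12.755,28.215): [(8.9352, 36.9115) (3.6077, 26.3811) (15.9248, 28.8505) (14.1088, 41.7123)]  |A|=95.9038
6. ⊥bis P7·P4 via (10.305,41.555): [(8.9352, 36.9115) (3.6077, 26.3811) (15.9248, 28.8505) (14.1088, 41.7123)]  |A|=95.9038
7. ⊥bis P7·P5 via (13.705,26.865): [(8.9352, 36.9115) (3.6077, 26.3811) (15.9248, 28.8505) (14.1088, 41.7123)]  |A|=95.9038
8. ⊥bis P7·P6 via (11.24,34.04): [(6.5186, 32.1349) (3.6077, 26.3811) (15.9248, 28.8505) (14.979, 35.5487)]  |A|=61.7898
9. ⊥bis P7·P8 via (14.215,40.57): [(6.5186, 32.1349) (3.6077, 26.3811) (15.9248, 28.8505) (14.979, 35.5487)]  |A|=61.7898
10. canonical 4-gon: [(6.5186, 32.1349) (3.6077, 26.3811) (15.9248, 28.8505) (14.979, 35.5487)]
11. shoelace: 61.7898

Area of P7's cell: 61.7898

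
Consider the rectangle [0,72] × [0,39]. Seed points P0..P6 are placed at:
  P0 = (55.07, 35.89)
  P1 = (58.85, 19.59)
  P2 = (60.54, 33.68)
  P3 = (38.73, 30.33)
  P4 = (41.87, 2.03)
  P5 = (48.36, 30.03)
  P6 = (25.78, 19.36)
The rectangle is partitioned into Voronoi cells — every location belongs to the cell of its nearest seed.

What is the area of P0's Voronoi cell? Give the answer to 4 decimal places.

1. box [0,72]×[0,39]: [(0, 0) (72, 0) (72, 39) (0, 39)]
2. ⊥bis P0·P1 via (56.96,27.74): [(0, 14.5309) (72, 31.2278) (72, 39) (0, 39)]  |A|=1160.6877
3. ⊥bis P0·P2 via (57.805,34.785): [(0, 14.5309) (54.7518, 27.2279) (59.508, 39) (0, 39)]  |A|=1020.1306
4. ⊥bis P0·P3 via (46.9,33.11): [(49.3294, 25.9704) (54.7518, 27.2279) (59.508, 39) (44.8958, 39)]  |A|=124.121
5. ⊥bis P0·P4 via (48.47,18.96): [(49.3294, 25.9704) (54.7518, 27.2279) (59.508, 39) (44.8958, 39)]  |A|=124.121
6. ⊥bis P0·P5 via (51.715,32.96): [(55.3746, 28.7695) (59.508, 39) (46.4401, 39)]  |A|=66.8449
7. ⊥bis P0·P6 via (40.425,27.625): [(55.3746, 28.7695) (59.508, 39) (46.4401, 39)]  |A|=66.8449
8. canonical 3-gon: [(55.3746, 28.7695) (59.508, 39) (46.4401, 39)]
9. shoelace: 66.8449

Area of P0's cell: 66.8449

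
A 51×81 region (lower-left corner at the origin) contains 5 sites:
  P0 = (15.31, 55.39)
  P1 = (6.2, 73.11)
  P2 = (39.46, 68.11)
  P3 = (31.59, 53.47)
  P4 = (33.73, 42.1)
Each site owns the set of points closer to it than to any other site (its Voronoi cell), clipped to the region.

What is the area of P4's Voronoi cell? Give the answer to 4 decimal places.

Area of P4's cell: 2066.7457

1. box [0,51]×[0,81]: [(0, 0) (51, 0) (51, 81) (0, 81)]
2. ⊥bis P4·P0 via (24.52,48.745): [(0, 14.7602) (0, 0) (51, 0) (51, 81) (47.7919, 81)]  |A|=2548.1353
3. ⊥bis P4·P1 via (19.965,57.605): [(0, 14.7602) (0, 0) (51, 0) (51, 81) (47.7919, 81)]  |A|=2548.1353
4. ⊥bis P4·P2 via (36.595,55.105): [(30.1354, 56.528) (0, 14.7602) (0, 0) (51, 0) (51, 51.9316)]  |A|=2205.6317
5. ⊥bis P4·P3 via (32.66,47.785): [(22.4394, 45.8613) (0, 14.7602) (0, 0) (51, 0) (51, 51.2369)]  |A|=2066.7457
6. canonical 5-gon: [(22.4394, 45.8613) (0, 14.7602) (0, 0) (51, 0) (51, 51.2369)]
7. shoelace: 2066.7457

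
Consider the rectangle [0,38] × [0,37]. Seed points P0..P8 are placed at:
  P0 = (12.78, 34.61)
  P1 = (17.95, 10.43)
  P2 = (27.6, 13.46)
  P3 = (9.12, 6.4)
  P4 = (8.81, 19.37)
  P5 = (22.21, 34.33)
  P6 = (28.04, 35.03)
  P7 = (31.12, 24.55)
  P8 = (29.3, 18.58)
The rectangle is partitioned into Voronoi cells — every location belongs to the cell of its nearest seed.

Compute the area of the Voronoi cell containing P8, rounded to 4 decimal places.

1. box [0,38]×[0,37]: [(0, 0) (38, 0) (38, 37) (0, 37)]
2. ⊥bis P8·P0 via (21.04,26.595): [(0, 4.9119) (0, 0) (38, 0) (38, 37) (31.1364, 37)]  |A|=906.4457
3. ⊥bis P8·P1 via (23.625,14.505): [(17.5364, 22.9843) (34.0405, 0) (38, 0) (38, 37) (31.1364, 37)]  |A|=472.1799
4. ⊥bis P8·P2 via (28.45,16.02): [(17.5364, 22.9843) (20.6861, 18.5979) (38, 12.8491) (38, 37) (31.1364, 37)]  |A|=324.1264
5. ⊥bis P8·P3 via (19.21,12.49): [(17.5364, 22.9843) (20.6861, 18.5979) (38, 12.8491) (38, 37) (31.1364, 37)]  |A|=324.1264
6. ⊥bis P8·P4 via (19.055,18.975): [(19.2788, 24.78) (19.1243, 20.7728) (20.6861, 18.5979) (38, 12.8491) (38, 37) (31.1364, 37)]  |A|=320.774
7. ⊥bis P8·P5 via (25.755,26.455): [(19.2301, 23.5178) (19.1243, 20.7728) (20.6861, 18.5979) (38, 12.8491) (38, 31.9672)]  |A|=220.0871
8. ⊥bis P8·P6 via (28.67,26.805): [(26.0942, 26.6077) (19.2301, 23.5178) (19.1243, 20.7728) (20.6861, 18.5979) (38, 12.8491) (38, 27.5196)]  |A|=193.6113
9. ⊥bis P8·P7 via (30.21,21.565): [(21.0771, 24.3492) (19.2301, 23.5178) (19.1243, 20.7728) (20.6861, 18.5979) (38, 12.8491) (38, 19.1902)]  |A|=111.9751
10. canonical 6-gon: [(21.0771, 24.3492) (19.2301, 23.5178) (19.1243, 20.7728) (20.6861, 18.5979) (38, 12.8491) (38, 19.1902)]
11. shoelace: 111.9751

Area of P8's cell: 111.9751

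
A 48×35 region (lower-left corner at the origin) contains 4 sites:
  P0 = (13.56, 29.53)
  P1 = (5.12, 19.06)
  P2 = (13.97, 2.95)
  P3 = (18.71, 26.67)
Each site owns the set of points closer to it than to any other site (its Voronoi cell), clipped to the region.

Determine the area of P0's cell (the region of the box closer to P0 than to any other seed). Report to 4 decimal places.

Area of P0's cell: 152.8671

1. box [0,48]×[0,35]: [(0, 0) (48, 0) (48, 35) (0, 35)]
2. ⊥bis P0·P1 via (9.34,24.295): [(0, 31.8241) (39.4785, 0) (48, 0) (48, 35) (0, 35)]  |A|=1051.8168
3. ⊥bis P0·P2 via (13.765,16.24): [(0, 31.8241) (19.2279, 16.3243) (48, 16.7681) (48, 35) (0, 35)]  |A|=741.0362
4. ⊥bis P0·P3 via (16.135,28.1): [(0, 31.8241) (12.5741, 21.6879) (19.9668, 35) (0, 35)]  |A|=152.8671
5. canonical 4-gon: [(0, 31.8241) (12.5741, 21.6879) (19.9668, 35) (0, 35)]
6. shoelace: 152.8671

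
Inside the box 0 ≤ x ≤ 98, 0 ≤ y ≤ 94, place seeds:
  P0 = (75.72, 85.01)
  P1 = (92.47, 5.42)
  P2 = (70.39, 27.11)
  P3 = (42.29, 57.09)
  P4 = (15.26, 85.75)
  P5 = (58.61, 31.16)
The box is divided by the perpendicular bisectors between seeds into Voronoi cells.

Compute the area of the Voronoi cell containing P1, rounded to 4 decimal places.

Area of P1's cell: 539.2007

1. box [0,98]×[0,94]: [(0, 0) (98, 0) (98, 94) (0, 94)]
2. ⊥bis P1·P0 via (84.095,45.215): [(0, 27.5169) (0, 0) (98, 0) (98, 48.1414)]  |A|=3707.2549
3. ⊥bis P1·P2 via (81.43,16.265): [(65.4523, 0) (98, 0) (98, 33.1329)]  |A|=539.2007
4. ⊥bis P1·P3 via (67.38,31.255): [(65.4523, 0) (98, 0) (98, 33.1329)]  |A|=539.2007
5. ⊥bis P1·P4 via (53.865,45.585): [(65.4523, 0) (98, 0) (98, 33.1329)]  |A|=539.2007
6. ⊥bis P1·P5 via (75.54,18.29): [(65.4523, 0) (98, 0) (98, 33.1329)]  |A|=539.2007
7. canonical 3-gon: [(65.4523, 0) (98, 0) (98, 33.1329)]
8. shoelace: 539.2007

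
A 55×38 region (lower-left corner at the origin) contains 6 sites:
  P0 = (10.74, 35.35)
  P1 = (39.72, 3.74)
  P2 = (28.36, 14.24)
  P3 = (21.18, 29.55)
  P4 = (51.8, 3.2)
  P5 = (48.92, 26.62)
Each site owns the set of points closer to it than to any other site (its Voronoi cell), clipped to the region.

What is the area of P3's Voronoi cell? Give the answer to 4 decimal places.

Area of P3's cell: 378.4227

1. box [0,55]×[0,38]: [(0, 0) (55, 0) (55, 38) (0, 38)]
2. ⊥bis P3·P0 via (15.96,32.45): [(0, 3.722) (0, 0) (55, 0) (55, 38) (19.0433, 38)]  |A|=1763.6163
3. ⊥bis P3·P1 via (30.45,16.645): [(0, 3.722) (0, 0) (7.2781, 0) (55, 34.2799) (55, 38) (19.0433, 38)]  |A|=945.6647
4. ⊥bis P3·P2 via (24.77,21.895): [(4.9259, 12.5886) (55, 36.0721) (55, 38) (19.0433, 38)]  |A|=505.1231
5. ⊥bis P3·P4 via (36.49,16.375): [(4.9259, 12.5886) (52.3849, 34.8457) (55, 37.8845) (55, 38) (19.0433, 38)]  |A|=502.7533
6. ⊥bis P3·P5 via (35.05,28.085): [(4.9259, 12.5886) (34.8979, 26.6447) (36.0973, 38) (19.0433, 38)]  |A|=378.4227
7. canonical 4-gon: [(4.9259, 12.5886) (34.8979, 26.6447) (36.0973, 38) (19.0433, 38)]
8. shoelace: 378.4227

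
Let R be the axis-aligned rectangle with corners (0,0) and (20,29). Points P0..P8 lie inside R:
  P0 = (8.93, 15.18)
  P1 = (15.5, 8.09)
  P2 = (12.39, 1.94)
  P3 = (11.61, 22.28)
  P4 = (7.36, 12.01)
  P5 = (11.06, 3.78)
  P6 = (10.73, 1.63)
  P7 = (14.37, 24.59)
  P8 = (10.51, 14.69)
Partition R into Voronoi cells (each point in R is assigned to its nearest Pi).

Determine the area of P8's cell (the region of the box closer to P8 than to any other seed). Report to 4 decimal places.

Area of P8's cell: 47.7783

1. box [0,20]×[0,29]: [(0, 0) (20, 0) (20, 29) (0, 29)]
2. ⊥bis P8·P0 via (9.72,14.935): [(5.0883, 0) (20, 0) (20, 29) (14.0819, 29)]  |A|=302.0322
3. ⊥bis P8·P1 via (13.005,11.39): [(7.2777, 7.0598) (20, 16.6786) (20, 29) (14.0819, 29)]  |A|=143.2998
4. ⊥bis P8·P2 via (11.45,8.315): [(7.4857, 7.7305) (8.3292, 7.8548) (20, 16.6786) (20, 29) (14.0819, 29)]  |A|=143.0299
5. ⊥bis P8·P3 via (11.06,18.485): [(10.8312, 18.5182) (7.4857, 7.7305) (8.3292, 7.8548) (20, 16.6786) (20, 17.1893)]  |A|=57.8692
6. ⊥bis P8·P4 via (8.935,13.35): [(10.8312, 18.5182) (9.1501, 13.0972) (11.543, 10.2846) (20, 16.6786) (20, 17.1893)]  |A|=48.2824
7. ⊥bis P8·P5 via (10.785,9.235): [(10.8312, 18.5182) (9.1501, 13.0972) (11.543, 10.2846) (20, 16.6786) (20, 17.1893)]  |A|=48.2824
8. ⊥bis P8·P6 via (10.62,8.16): [(10.8312, 18.5182) (9.1501, 13.0972) (11.543, 10.2846) (20, 16.6786) (20, 17.1893)]  |A|=48.2824
9. ⊥bis P8·P7 via (12.44,19.64): [(17.9713, 17.4834) (10.8312, 18.5182) (9.1501, 13.0972) (11.543, 10.2846) (20, 16.6786) (20, 16.6924)]  |A|=47.7783
10. canonical 6-gon: [(17.9713, 17.4834) (10.8312, 18.5182) (9.1501, 13.0972) (11.543, 10.2846) (20, 16.6786) (20, 16.6924)]
11. shoelace: 47.7783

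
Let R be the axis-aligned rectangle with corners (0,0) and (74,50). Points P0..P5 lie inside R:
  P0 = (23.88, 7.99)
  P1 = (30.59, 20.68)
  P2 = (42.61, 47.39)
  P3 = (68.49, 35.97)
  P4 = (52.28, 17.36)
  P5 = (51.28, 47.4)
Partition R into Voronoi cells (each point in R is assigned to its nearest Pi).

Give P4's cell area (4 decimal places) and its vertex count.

1. box [0,74]×[0,50]: [(0, 0) (74, 0) (74, 50) (0, 50)]
2. ⊥bis P4·P0 via (38.08,12.675): [(42.2619, 0) (74, 0) (74, 50) (25.7654, 50)]  |A|=1999.3191
3. ⊥bis P4·P1 via (41.435,19.02): [(39.7083, 7.7396) (42.2619, 0) (74, 0) (74, 50) (46.177, 50)]  |A|=1568.0174
4. ⊥bis P4·P2 via (47.445,32.375): [(43.2736, 31.0318) (39.7083, 7.7396) (42.2619, 0) (74, 0) (74, 40.926)]  |A|=1164.735
5. ⊥bis P4·P3 via (60.385,26.665): [(52.1064, 33.876) (43.2736, 31.0318) (39.7083, 7.7396) (42.2619, 0) (74, 0) (74, 14.8058)]  |A|=878.802
6. ⊥bis P4·P5 via (51.78,32.38): [(53.7486, 32.4455) (46.9625, 32.2196) (43.2736, 31.0318) (39.7083, 7.7396) (42.2619, 0) (74, 0) (74, 14.8058)]  |A|=873.7628
7. canonical 7-gon: [(53.7486, 32.4455) (46.9625, 32.2196) (43.2736, 31.0318) (39.7083, 7.7396) (42.2619, 0) (74, 0) (74, 14.8058)]
8. shoelace: 873.7628

Area of P4's cell: 873.7628 (7 vertices)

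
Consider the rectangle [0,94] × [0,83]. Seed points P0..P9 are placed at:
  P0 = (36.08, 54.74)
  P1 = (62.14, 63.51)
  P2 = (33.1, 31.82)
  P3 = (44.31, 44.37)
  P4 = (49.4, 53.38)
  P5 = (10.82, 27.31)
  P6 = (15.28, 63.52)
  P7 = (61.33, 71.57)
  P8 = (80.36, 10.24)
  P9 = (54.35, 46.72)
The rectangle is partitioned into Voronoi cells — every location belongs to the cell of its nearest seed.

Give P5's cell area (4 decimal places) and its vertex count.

1. box [0,94]×[0,83]: [(0, 0) (94, 0) (94, 83) (0, 83)]
2. ⊥bis P5·P0 via (23.45,41.025): [(0, 62.6199) (0, 0) (67.9993, 0)]  |A|=2129.0538
3. ⊥bis P5·P1 via (36.48,45.41): [(0, 62.6199) (0, 0) (67.9993, 0)]  |A|=2129.0538
4. ⊥bis P5·P2 via (21.96,29.565): [(18.7673, 45.3372) (0, 62.6199) (0, 0) (27.9447, 0)]  |A|=1221.0703
5. ⊥bis P5·P3 via (27.565,35.84): [(18.7673, 45.3372) (0, 62.6199) (0, 0) (27.9447, 0)]  |A|=1221.0703
6. ⊥bis P5·P4 via (30.11,40.345): [(18.7673, 45.3372) (0, 62.6199) (0, 0) (27.9447, 0)]  |A|=1221.0703
7. ⊥bis P5·P6 via (13.05,45.415): [(18.8974, 44.6948) (0, 47.0224) (0, 0) (27.9447, 0)]  |A|=1068.7898
8. ⊥bis P5·P7 via (36.075,49.44): [(18.8974, 44.6948) (0, 47.0224) (0, 0) (27.9447, 0)]  |A|=1068.7898
9. ⊥bis P5·P8 via (45.59,18.775): [(18.8974, 44.6948) (0, 47.0224) (0, 0) (27.9447, 0)]  |A|=1068.7898
10. ⊥bis P5·P9 via (32.585,37.015): [(18.8974, 44.6948) (0, 47.0224) (0, 0) (27.9447, 0)]  |A|=1068.7898
11. canonical 4-gon: [(18.8974, 44.6948) (0, 47.0224) (0, 0) (27.9447, 0)]
12. shoelace: 1068.7898

Area of P5's cell: 1068.7898 (4 vertices)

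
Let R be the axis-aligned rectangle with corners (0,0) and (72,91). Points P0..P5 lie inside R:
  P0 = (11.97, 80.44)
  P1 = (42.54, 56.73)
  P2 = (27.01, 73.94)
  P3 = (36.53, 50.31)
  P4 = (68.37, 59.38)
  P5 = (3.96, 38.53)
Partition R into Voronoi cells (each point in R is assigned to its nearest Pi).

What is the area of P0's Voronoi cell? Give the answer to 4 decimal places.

1. box [0,72]×[0,91]: [(0, 0) (72, 0) (72, 91) (0, 91)]
2. ⊥bis P0·P1 via (27.255,68.585): [(0, 33.4443) (44.64, 91) (0, 91)]  |A|=1284.6428
3. ⊥bis P0·P2 via (19.49,77.19): [(0, 33.4443) (1.3189, 35.1448) (25.4584, 91) (0, 91)]  |A|=748.9467
4. ⊥bis P0·P3 via (24.25,65.375): [(0, 45.608) (9.0176, 52.9586) (25.4584, 91) (0, 91)]  |A|=688.9017
5. ⊥bis P0·P4 via (40.17,69.91): [(0, 45.608) (9.0176, 52.9586) (25.4584, 91) (0, 91)]  |A|=688.9017
6. ⊥bis P0·P5 via (7.965,59.485): [(0, 61.0073) (11.5427, 58.8012) (25.4584, 91) (0, 91)]  |A|=582.9637
7. canonical 4-gon: [(0, 61.0073) (11.5427, 58.8012) (25.4584, 91) (0, 91)]
8. shoelace: 582.9637

Area of P0's cell: 582.9637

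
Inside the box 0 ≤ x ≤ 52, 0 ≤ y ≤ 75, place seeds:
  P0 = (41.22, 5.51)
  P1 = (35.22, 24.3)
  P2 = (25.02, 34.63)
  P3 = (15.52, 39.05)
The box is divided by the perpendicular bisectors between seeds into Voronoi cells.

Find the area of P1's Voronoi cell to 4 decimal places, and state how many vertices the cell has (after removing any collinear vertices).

Area of P1's cell: 754.9773 (4 vertices)

1. box [0,52]×[0,75]: [(0, 0) (52, 0) (52, 75) (0, 75)]
2. ⊥bis P1·P0 via (38.22,14.905): [(0, 2.7006) (52, 19.3052) (52, 75) (0, 75)]  |A|=3327.8479
3. ⊥bis P1·P2 via (30.12,29.465): [(4.4553, 4.1233) (52, 19.3052) (52, 51.0696)]  |A|=755.1149
4. ⊥bis P1·P3 via (25.37,31.675): [(5.5519, 5.2061) (4.831, 4.2433) (52, 19.3052) (52, 51.0696)]  |A|=754.9773
5. canonical 4-gon: [(5.5519, 5.2061) (4.831, 4.2433) (52, 19.3052) (52, 51.0696)]
6. shoelace: 754.9773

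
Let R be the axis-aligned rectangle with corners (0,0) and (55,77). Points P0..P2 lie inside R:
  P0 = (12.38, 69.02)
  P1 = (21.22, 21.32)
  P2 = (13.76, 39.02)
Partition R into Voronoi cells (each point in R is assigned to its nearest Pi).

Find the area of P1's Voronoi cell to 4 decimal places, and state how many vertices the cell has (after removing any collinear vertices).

Area of P1's cell: 1891.3897 (4 vertices)

1. box [0,55]×[0,77]: [(0, 0) (55, 0) (55, 77) (0, 77)]
2. ⊥bis P1·P0 via (16.8,45.17): [(0, 42.0565) (0, 0) (55, 0) (55, 52.2494)]  |A|=2593.4137
3. ⊥bis P1·P2 via (17.49,30.17): [(0, 22.7985) (0, 0) (55, 0) (55, 45.9793)]  |A|=1891.3897
4. canonical 4-gon: [(0, 22.7985) (0, 0) (55, 0) (55, 45.9793)]
5. shoelace: 1891.3897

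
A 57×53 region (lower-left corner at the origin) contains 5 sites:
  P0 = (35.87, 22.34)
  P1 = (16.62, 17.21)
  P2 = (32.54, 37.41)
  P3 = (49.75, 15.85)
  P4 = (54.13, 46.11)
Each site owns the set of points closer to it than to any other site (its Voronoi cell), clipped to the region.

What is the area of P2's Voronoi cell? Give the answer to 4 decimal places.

1. box [0,57]×[0,53]: [(0, 0) (57, 0) (57, 53) (0, 53)]
2. ⊥bis P2·P0 via (34.205,29.875): [(0, 22.3168) (57, 34.912) (57, 53) (0, 53)]  |A|=1389.9807
3. ⊥bis P2·P1 via (24.58,27.31): [(0, 46.682) (24.1458, 27.6522) (57, 34.912) (57, 53) (0, 53)]  |A|=1095.8225
4. ⊥bis P2·P3 via (41.145,26.63): [(0, 46.682) (24.1458, 27.6522) (49.4228, 33.2377) (57, 39.2861) (57, 53) (0, 53)]  |A|=1079.2509
5. ⊥bis P2·P4 via (43.335,41.76): [(0, 46.682) (24.1458, 27.6522) (46.9862, 32.6992) (38.8057, 53) (0, 53)]  |A|=820.578
6. canonical 5-gon: [(0, 46.682) (24.1458, 27.6522) (46.9862, 32.6992) (38.8057, 53) (0, 53)]
7. shoelace: 820.578

Area of P2's cell: 820.5780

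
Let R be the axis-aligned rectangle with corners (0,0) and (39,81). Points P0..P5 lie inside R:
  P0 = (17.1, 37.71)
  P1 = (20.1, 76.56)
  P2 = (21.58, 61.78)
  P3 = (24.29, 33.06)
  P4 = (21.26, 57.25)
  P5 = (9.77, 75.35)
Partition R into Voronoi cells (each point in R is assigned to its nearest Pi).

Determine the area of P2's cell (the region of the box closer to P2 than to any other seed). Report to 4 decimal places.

1. box [0,39]×[0,81]: [(0, 0) (39, 0) (39, 81) (0, 81)]
2. ⊥bis P2·P0 via (19.34,49.745): [(0, 53.3446) (39, 46.0858) (39, 81) (0, 81)]  |A|=1220.1064
3. ⊥bis P2·P1 via (20.84,69.17): [(0, 67.0832) (0, 53.3446) (39, 46.0858) (39, 70.9885)]  |A|=753.5033
4. ⊥bis P2·P3 via (22.935,47.42): [(0, 67.0832) (0, 53.3446) (28.8387, 47.9771) (39, 48.9359) (39, 70.9885)]  |A|=739.0231
5. ⊥bis P2·P4 via (21.42,59.515): [(0, 67.0832) (0, 61.0281) (39, 58.2731) (39, 70.9885)]  |A|=366.0224
6. ⊥bis P2·P5 via (15.675,68.565): [(15.789, 68.6642) (6.4883, 60.5698) (39, 58.2731) (39, 70.9885)]  |A|=289.8297
7. canonical 4-gon: [(15.789, 68.6642) (6.4883, 60.5698) (39, 58.2731) (39, 70.9885)]
8. shoelace: 289.8297

Area of P2's cell: 289.8297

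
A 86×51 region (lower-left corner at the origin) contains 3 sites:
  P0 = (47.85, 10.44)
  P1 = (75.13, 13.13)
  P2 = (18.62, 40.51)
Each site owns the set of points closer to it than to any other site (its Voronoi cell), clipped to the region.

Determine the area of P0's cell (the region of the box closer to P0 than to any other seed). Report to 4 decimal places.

1. box [0,86]×[0,51]: [(0, 0) (86, 0) (86, 51) (0, 51)]
2. ⊥bis P0·P1 via (61.49,11.785): [(0, 0) (62.6521, 0) (57.6231, 51) (0, 51)]  |A|=3067.0178
3. ⊥bis P0·P2 via (33.235,25.475): [(7.0279, 0) (62.6521, 0) (57.7867, 49.3409)]  |A|=1372.2728
4. canonical 3-gon: [(7.0279, 0) (62.6521, 0) (57.7867, 49.3409)]
5. shoelace: 1372.2728

Area of P0's cell: 1372.2728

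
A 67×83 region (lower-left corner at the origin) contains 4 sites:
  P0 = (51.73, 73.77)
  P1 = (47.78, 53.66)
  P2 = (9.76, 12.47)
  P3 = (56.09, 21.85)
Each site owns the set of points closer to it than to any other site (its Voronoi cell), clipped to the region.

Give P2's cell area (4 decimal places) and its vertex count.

Area of P2's cell: 1474.3757 (4 vertices)

1. box [0,67]×[0,83]: [(0, 0) (67, 0) (67, 83) (0, 83)]
2. ⊥bis P2·P0 via (30.745,43.12): [(0, 64.17) (0, 0) (67, 0) (67, 18.2974)]  |A|=2762.661
3. ⊥bis P2·P1 via (28.77,33.065): [(0, 59.6208) (0, 0) (64.5919, 0)]  |A|=1925.5109
4. ⊥bis P2·P3 via (32.925,17.16): [(29.9197, 32.0038) (0, 59.6208) (0, 0) (36.3992, 0)]  |A|=1474.3757
5. canonical 4-gon: [(29.9197, 32.0038) (0, 59.6208) (0, 0) (36.3992, 0)]
6. shoelace: 1474.3757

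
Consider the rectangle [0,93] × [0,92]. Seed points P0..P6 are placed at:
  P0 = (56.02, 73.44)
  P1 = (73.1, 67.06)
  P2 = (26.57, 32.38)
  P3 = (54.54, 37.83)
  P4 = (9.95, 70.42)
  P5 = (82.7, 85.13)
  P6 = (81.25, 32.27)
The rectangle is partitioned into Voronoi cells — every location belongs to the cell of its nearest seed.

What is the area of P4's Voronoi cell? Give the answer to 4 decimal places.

1. box [0,93]×[0,92]: [(0, 0) (93, 0) (93, 92) (0, 92)]
2. ⊥bis P4·P0 via (32.985,71.93): [(0, 0) (37.7002, 0) (31.6694, 92) (0, 92)]  |A|=3190.9992
3. ⊥bis P4·P1 via (41.525,68.74): [(0, 0) (37.7002, 0) (31.6694, 92) (0, 92)]  |A|=3190.9992
4. ⊥bis P4·P2 via (18.26,51.4): [(0, 43.4221) (33.8833, 58.226) (31.6694, 92) (0, 92)]  |A|=1357.7925
5. ⊥bis P4·P3 via (32.245,54.125): [(0, 43.4221) (33.8833, 58.226) (31.6694, 92) (0, 92)]  |A|=1357.7925
6. ⊥bis P4·P5 via (46.325,77.775): [(0, 43.4221) (33.8833, 58.226) (31.6694, 92) (0, 92)]  |A|=1357.7925
7. ⊥bis P4·P6 via (45.6,51.345): [(0, 43.4221) (33.8833, 58.226) (31.6694, 92) (0, 92)]  |A|=1357.7925
8. canonical 4-gon: [(0, 43.4221) (33.8833, 58.226) (31.6694, 92) (0, 92)]
9. shoelace: 1357.7925

Area of P4's cell: 1357.7925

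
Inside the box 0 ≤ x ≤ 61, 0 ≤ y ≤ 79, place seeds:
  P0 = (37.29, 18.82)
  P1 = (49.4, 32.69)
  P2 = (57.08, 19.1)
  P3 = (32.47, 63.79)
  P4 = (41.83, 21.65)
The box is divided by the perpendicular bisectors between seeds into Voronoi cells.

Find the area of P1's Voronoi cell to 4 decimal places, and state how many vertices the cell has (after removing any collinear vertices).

1. box [0,61]×[0,79]: [(0, 0) (61, 0) (61, 79) (0, 79)]
2. ⊥bis P1·P0 via (43.345,25.755): [(0, 63.5998) (61, 10.3403) (61, 79) (0, 79)]  |A|=2563.826
3. ⊥bis P1·P2 via (53.24,25.895): [(0, 63.5998) (47.1357, 22.4453) (61, 30.2803) (61, 79) (0, 79)]  |A|=2425.5985
4. ⊥bis P1·P3 via (40.935,48.24): [(26.5568, 40.4129) (47.1357, 22.4453) (61, 30.2803) (61, 59.1628)]  |A|=702.5749
5. ⊥bis P1·P4 via (45.615,27.17): [(26.5568, 40.4129) (27.4901, 39.598) (50.0793, 24.1088) (61, 30.2803) (61, 59.1628)]  |A|=660.9885
6. canonical 5-gon: [(26.5568, 40.4129) (27.4901, 39.598) (50.0793, 24.1088) (61, 30.2803) (61, 59.1628)]
7. shoelace: 660.9885

Area of P1's cell: 660.9885 (5 vertices)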